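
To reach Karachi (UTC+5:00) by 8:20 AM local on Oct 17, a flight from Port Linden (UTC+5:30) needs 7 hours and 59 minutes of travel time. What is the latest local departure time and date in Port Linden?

12:51 AM on Oct 17

Target arrival in UTC: 8:20 AM − 5:00 = 3:20 AM on Oct 17.
Subtract 7 hours 59 minutes → departure 7:21 PM UTC on Oct 16.
Port Linden is UTC+5:30: 7:21 PM + 5:30 = 12:51 AM on Oct 17.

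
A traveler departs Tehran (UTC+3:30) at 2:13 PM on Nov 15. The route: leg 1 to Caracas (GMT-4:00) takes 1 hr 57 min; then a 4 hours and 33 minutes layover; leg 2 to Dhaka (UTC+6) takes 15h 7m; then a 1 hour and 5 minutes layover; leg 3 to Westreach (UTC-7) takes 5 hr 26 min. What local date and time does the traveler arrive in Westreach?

7:51 AM on November 16

Convert departure to UTC: 2:13 PM − 3:30 = 10:43 AM UTC on Nov 15.
Add 1 hour 57 minutes leg 1 → 12:40 PM UTC.
Add 4 hours 33 minutes layover in Caracas → 5:13 PM UTC.
Add 15 hours and 7 minutes leg 2 → 8:20 AM UTC (Nov 16).
Add 1 hour 5 minutes layover in Dhaka → 9:25 AM UTC.
Add 5 hours and 26 minutes leg 3 → 2:51 PM UTC.
Westreach is UTC−7:00, so local arrival = 2:51 PM − 7:00 = 7:51 AM on Nov 16.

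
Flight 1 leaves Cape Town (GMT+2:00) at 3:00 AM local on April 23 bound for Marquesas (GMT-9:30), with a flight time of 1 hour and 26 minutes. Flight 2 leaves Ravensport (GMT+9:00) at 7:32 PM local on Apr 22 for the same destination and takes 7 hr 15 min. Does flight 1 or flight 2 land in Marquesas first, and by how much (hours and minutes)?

the second, by 8 hours 39 minutes

Flight 1 in UTC: 3:00 AM − 2:00 = 1:00 AM on Apr 23.
+1 hour and 26 minutes → arrive 2:26 AM UTC on Apr 23.
Flight 2 in UTC: 7:32 PM − 9:00 = 10:32 AM on Apr 22.
+7 hours 15 minutes → arrive 5:47 PM UTC on Apr 22.
Flight 2 lands earlier by 8 hours 39 minutes.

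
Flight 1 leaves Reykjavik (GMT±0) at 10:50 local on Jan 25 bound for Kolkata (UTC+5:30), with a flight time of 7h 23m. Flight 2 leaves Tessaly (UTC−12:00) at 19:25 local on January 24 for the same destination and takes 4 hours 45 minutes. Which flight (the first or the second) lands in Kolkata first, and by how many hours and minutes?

Flight 1 departs at 10:50 UTC (Jan 25).
+7 hours 23 minutes → arrive 18:13 UTC on Jan 25.
Flight 2 in UTC: 19:25 + 12:00 = 07:25 on Jan 25.
+4 hours and 45 minutes → arrive 12:10 UTC on Jan 25.
Flight 2 lands earlier by 6 hours 3 minutes.

the second, by 6 hours 3 minutes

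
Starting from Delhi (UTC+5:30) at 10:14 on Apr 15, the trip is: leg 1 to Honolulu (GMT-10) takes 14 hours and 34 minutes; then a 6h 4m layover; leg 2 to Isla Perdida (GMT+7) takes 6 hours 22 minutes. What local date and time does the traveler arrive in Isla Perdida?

Convert departure to UTC: 10:14 − 5:30 = 04:44 UTC on Apr 15.
Add 14 hours and 34 minutes leg 1 → 19:18 UTC.
Add 6 hours 4 minutes layover in Honolulu → 01:22 UTC (Apr 16).
Add 6 hours 22 minutes leg 2 → 07:44 UTC.
Isla Perdida is UTC+7:00, so local arrival = 07:44 + 7:00 = 14:44 on Apr 16.

14:44 on April 16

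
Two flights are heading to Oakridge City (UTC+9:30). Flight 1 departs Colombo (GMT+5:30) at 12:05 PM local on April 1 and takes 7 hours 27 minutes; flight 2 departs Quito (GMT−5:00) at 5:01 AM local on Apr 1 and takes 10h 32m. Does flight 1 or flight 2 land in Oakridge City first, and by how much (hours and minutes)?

the first, by 6 hours 31 minutes

Flight 1 in UTC: 12:05 PM − 5:30 = 6:35 AM on Apr 1.
+7 hours and 27 minutes → arrive 2:02 PM UTC on Apr 1.
Flight 2 in UTC: 5:01 AM + 5:00 = 10:01 AM on Apr 1.
+10 hours 32 minutes → arrive 8:33 PM UTC on Apr 1.
Flight 1 lands earlier by 6 hours 31 minutes.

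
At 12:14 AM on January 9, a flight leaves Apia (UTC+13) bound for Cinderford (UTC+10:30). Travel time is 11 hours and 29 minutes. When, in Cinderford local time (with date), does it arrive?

Convert departure to UTC: 12:14 AM − 13:00 = 11:14 AM UTC on Jan 8.
Add 11 hours and 29 minutes travel time → 10:43 PM UTC.
Cinderford is UTC+10:30, so local arrival = 10:43 PM + 10:30 = 9:13 AM on Jan 9.

9:13 AM on January 9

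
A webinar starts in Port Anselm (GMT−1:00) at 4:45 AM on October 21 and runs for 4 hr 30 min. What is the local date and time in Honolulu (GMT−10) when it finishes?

Convert start to UTC: 4:45 AM + 1:00 = 5:45 AM UTC on Oct 21.
Add 4 hours and 30 minutes duration → 10:15 AM UTC.
Honolulu is UTC−10:00, so local end time = 10:15 AM − 10:00 = 12:15 AM on Oct 21.

12:15 AM on October 21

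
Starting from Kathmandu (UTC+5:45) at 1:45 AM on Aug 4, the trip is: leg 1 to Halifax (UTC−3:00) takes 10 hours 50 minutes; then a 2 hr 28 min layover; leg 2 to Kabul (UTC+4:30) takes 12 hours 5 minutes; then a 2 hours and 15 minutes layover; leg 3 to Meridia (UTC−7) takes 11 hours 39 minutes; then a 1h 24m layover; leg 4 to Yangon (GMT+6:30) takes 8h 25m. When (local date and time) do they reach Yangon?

3:36 AM on Aug 6

Convert departure to UTC: 1:45 AM − 5:45 = 8:00 PM UTC on Aug 3.
Add 10 hours 50 minutes leg 1 → 6:50 AM UTC (Aug 4).
Add 2 hours and 28 minutes layover in Halifax → 9:18 AM UTC.
Add 12 hours and 5 minutes leg 2 → 9:23 PM UTC.
Add 2 hours and 15 minutes layover in Kabul → 11:38 PM UTC.
Add 11 hours and 39 minutes leg 3 → 11:17 AM UTC (Aug 5).
Add 1 hour 24 minutes layover in Meridia → 12:41 PM UTC.
Add 8 hours 25 minutes leg 4 → 9:06 PM UTC.
Yangon is UTC+6:30, so local arrival = 9:06 PM + 6:30 = 3:36 AM on Aug 6.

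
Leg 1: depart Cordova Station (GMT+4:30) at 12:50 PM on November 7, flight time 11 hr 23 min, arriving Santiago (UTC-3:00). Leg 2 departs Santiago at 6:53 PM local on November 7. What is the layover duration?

2 hours 10 minutes

Convert departure to UTC: 12:50 PM − 4:30 = 8:20 AM UTC on Nov 7.
Add 11 hours 23 minutes flight time → 7:43 PM UTC.
Santiago is UTC−3:00, so local arrival = 7:43 PM − 3:00 = 4:43 PM on Nov 7.
Layover = 6:53 PM − 4:43 PM = 2 hours 10 minutes.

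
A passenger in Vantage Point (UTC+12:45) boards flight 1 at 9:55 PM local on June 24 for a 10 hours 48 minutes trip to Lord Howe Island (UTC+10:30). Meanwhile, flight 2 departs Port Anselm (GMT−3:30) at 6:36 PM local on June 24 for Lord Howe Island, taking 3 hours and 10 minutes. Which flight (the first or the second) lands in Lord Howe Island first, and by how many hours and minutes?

Flight 1 in UTC: 9:55 PM − 12:45 = 9:10 AM on Jun 24.
+10 hours and 48 minutes → arrive 7:58 PM UTC on Jun 24.
Flight 2 in UTC: 6:36 PM + 3:30 = 10:06 PM on Jun 24.
+3 hours 10 minutes → arrive 1:16 AM UTC on Jun 25.
Flight 1 lands earlier by 5 hours 18 minutes.

the first, by 5 hours 18 minutes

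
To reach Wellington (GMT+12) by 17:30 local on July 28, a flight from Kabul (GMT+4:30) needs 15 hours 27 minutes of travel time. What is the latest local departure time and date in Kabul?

18:33 on July 27

Target arrival in UTC: 17:30 − 12:00 = 05:30 on Jul 28.
Subtract 15 hours and 27 minutes → departure 14:03 UTC on Jul 27.
Kabul is UTC+4:30: 14:03 + 4:30 = 18:33 on Jul 27.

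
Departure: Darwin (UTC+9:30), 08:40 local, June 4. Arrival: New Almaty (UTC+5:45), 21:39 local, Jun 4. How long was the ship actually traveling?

Departure in UTC: 08:40 − 9:30 = 23:10 on Jun 3.
Arrival in UTC: 21:39 − 5:45 = 15:54 on Jun 4.
Elapsed = 15:54 − 23:10 (+1 day) = 16 hours 44 minutes.

16 hours 44 minutes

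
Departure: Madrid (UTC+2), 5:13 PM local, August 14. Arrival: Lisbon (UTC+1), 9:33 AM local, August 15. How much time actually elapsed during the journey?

17 hours 20 minutes

Departure in UTC: 5:13 PM − 2:00 = 3:13 PM on Aug 14.
Arrival in UTC: 9:33 AM − 1:00 = 8:33 AM on Aug 15.
Elapsed = 8:33 AM − 3:13 PM (+1 day) = 17 hours 20 minutes.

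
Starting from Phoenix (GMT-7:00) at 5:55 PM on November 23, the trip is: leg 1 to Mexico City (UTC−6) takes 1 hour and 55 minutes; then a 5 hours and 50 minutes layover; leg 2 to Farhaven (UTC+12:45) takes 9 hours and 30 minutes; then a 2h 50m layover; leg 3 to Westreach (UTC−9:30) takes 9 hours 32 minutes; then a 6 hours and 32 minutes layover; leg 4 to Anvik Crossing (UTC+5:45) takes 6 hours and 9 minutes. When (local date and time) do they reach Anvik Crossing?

Convert departure to UTC: 5:55 PM + 7:00 = 12:55 AM UTC on Nov 24.
Add 1 hour and 55 minutes leg 1 → 2:50 AM UTC.
Add 5 hours and 50 minutes layover in Mexico City → 8:40 AM UTC.
Add 9 hours 30 minutes leg 2 → 6:10 PM UTC.
Add 2 hours 50 minutes layover in Farhaven → 9:00 PM UTC.
Add 9 hours and 32 minutes leg 3 → 6:32 AM UTC (Nov 25).
Add 6 hours and 32 minutes layover in Westreach → 1:04 PM UTC.
Add 6 hours and 9 minutes leg 4 → 7:13 PM UTC.
Anvik Crossing is UTC+5:45, so local arrival = 7:13 PM + 5:45 = 12:58 AM on Nov 26.

12:58 AM on November 26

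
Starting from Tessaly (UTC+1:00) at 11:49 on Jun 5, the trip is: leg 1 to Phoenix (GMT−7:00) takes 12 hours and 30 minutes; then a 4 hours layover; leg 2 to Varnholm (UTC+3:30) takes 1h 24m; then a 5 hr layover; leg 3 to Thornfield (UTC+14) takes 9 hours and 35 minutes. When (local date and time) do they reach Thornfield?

Convert departure to UTC: 11:49 − 1:00 = 10:49 UTC on Jun 5.
Add 12 hours 30 minutes leg 1 → 23:19 UTC.
Add 4 hours layover in Phoenix → 03:19 UTC (Jun 6).
Add 1 hour and 24 minutes leg 2 → 04:43 UTC.
Add 5 hours layover in Varnholm → 09:43 UTC.
Add 9 hours and 35 minutes leg 3 → 19:18 UTC.
Thornfield is UTC+14:00, so local arrival = 19:18 + 14:00 = 09:18 on Jun 7.

09:18 on June 7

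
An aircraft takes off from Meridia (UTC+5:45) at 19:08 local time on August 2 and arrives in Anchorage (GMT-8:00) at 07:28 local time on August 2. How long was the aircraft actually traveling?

2 hours 5 minutes

Departure in UTC: 19:08 − 5:45 = 13:23 on Aug 2.
Arrival in UTC: 07:28 + 8:00 = 15:28 on Aug 2.
Elapsed = 15:28 − 13:23 = 2 hours 5 minutes.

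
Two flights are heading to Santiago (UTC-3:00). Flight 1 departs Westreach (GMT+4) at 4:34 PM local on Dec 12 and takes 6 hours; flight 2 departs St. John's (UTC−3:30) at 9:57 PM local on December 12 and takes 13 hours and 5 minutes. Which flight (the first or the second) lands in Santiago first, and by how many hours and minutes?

Flight 1 in UTC: 4:34 PM − 4:00 = 12:34 PM on Dec 12.
+6 hours → arrive 6:34 PM UTC on Dec 12.
Flight 2 in UTC: 9:57 PM + 3:30 = 1:27 AM on Dec 13.
+13 hours and 5 minutes → arrive 2:32 PM UTC on Dec 13.
Flight 1 lands earlier by 19 hours 58 minutes.

the first, by 19 hours 58 minutes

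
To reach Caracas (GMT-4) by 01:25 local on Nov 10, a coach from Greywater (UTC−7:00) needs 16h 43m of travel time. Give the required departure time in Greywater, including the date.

Target arrival in UTC: 01:25 + 4:00 = 05:25 on Nov 10.
Subtract 16 hours 43 minutes → departure 12:42 UTC on Nov 9.
Greywater is UTC−7:00: 12:42 − 7:00 = 05:42 on Nov 9.

05:42 on November 9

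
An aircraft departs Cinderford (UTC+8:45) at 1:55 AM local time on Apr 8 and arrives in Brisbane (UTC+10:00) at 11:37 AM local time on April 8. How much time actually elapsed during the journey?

Departure in UTC: 1:55 AM − 8:45 = 5:10 PM on Apr 7.
Arrival in UTC: 11:37 AM − 10:00 = 1:37 AM on Apr 8.
Elapsed = 1:37 AM − 5:10 PM (+1 day) = 8 hours 27 minutes.

8 hours 27 minutes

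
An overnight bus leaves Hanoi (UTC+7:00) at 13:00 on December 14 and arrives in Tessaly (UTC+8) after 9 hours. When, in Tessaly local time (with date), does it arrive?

23:00 on Dec 14

Convert departure to UTC: 13:00 − 7:00 = 06:00 UTC on Dec 14.
Add 9 hours travel time → 15:00 UTC.
Tessaly is UTC+8:00, so local arrival = 15:00 + 8:00 = 23:00 on Dec 14.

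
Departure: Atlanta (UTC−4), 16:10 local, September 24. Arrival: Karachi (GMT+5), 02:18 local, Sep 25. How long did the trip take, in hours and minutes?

Karachi is 9:00 ahead of Atlanta.
Clock-face elapsed time (ignoring zones) is 10 hours 8 minutes.
Actual elapsed = 10 hours 8 minutes − 9:00 = 1 hour 8 minutes.

1 hour 8 minutes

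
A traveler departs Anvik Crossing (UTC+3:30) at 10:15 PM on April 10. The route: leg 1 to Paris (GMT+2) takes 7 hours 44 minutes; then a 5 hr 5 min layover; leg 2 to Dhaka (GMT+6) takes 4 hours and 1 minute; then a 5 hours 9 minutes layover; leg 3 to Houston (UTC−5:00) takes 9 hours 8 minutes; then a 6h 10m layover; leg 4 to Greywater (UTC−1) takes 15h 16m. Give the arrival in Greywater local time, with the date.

10:18 PM on Apr 12

Convert departure to UTC: 10:15 PM − 3:30 = 6:45 PM UTC on Apr 10.
Add 7 hours and 44 minutes leg 1 → 2:29 AM UTC (Apr 11).
Add 5 hours 5 minutes layover in Paris → 7:34 AM UTC.
Add 4 hours and 1 minute leg 2 → 11:35 AM UTC.
Add 5 hours and 9 minutes layover in Dhaka → 4:44 PM UTC.
Add 9 hours 8 minutes leg 3 → 1:52 AM UTC (Apr 12).
Add 6 hours and 10 minutes layover in Houston → 8:02 AM UTC.
Add 15 hours 16 minutes leg 4 → 11:18 PM UTC.
Greywater is UTC−1:00, so local arrival = 11:18 PM − 1:00 = 10:18 PM on Apr 12.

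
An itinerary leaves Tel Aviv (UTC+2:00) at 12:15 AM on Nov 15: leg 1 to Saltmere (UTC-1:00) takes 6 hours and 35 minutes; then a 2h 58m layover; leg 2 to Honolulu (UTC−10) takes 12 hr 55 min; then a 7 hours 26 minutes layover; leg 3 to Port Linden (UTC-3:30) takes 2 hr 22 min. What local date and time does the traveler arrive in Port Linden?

3:01 AM on November 16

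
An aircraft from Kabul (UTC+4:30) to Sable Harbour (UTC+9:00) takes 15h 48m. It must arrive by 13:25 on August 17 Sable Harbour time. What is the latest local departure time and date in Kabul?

Target arrival in UTC: 13:25 − 9:00 = 04:25 on Aug 17.
Subtract 15 hours and 48 minutes → departure 12:37 UTC on Aug 16.
Kabul is UTC+4:30: 12:37 + 4:30 = 17:07 on Aug 16.

17:07 on August 16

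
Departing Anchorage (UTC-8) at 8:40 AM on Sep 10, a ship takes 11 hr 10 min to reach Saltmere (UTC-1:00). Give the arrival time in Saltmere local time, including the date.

Convert departure to UTC: 8:40 AM + 8:00 = 4:40 PM UTC on Sep 10.
Add 11 hours and 10 minutes travel time → 3:50 AM UTC (Sep 11).
Saltmere is UTC−1:00, so local arrival = 3:50 AM − 1:00 = 2:50 AM on Sep 11.

2:50 AM on September 11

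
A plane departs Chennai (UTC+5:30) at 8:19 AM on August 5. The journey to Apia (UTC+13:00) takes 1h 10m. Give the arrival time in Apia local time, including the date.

Apia is 7:30 ahead of Chennai.
After 1 hour and 10 minutes it is 9:29 AM in Chennai.
Shift by the zone difference: 9:29 AM + 7:30 = 4:59 PM on Aug 5 in Apia.

4:59 PM on August 5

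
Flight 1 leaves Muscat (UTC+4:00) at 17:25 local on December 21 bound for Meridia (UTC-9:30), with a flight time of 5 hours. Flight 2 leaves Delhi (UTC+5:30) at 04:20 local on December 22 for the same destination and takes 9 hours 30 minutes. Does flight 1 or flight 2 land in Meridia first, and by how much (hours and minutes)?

the first, by 13 hours 55 minutes

Flight 1 in UTC: 17:25 − 4:00 = 13:25 on Dec 21.
+5 hours → arrive 18:25 UTC on Dec 21.
Flight 2 in UTC: 04:20 − 5:30 = 22:50 on Dec 21.
+9 hours and 30 minutes → arrive 08:20 UTC on Dec 22.
Flight 1 lands earlier by 13 hours 55 minutes.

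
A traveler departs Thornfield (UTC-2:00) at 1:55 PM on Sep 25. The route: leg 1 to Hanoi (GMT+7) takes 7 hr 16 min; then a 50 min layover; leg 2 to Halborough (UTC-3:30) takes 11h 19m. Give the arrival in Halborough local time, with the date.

Convert departure to UTC: 1:55 PM + 2:00 = 3:55 PM UTC on Sep 25.
Add 7 hours 16 minutes leg 1 → 11:11 PM UTC.
Add 50 minutes layover in Hanoi → 12:01 AM UTC (Sep 26).
Add 11 hours 19 minutes leg 2 → 11:20 AM UTC.
Halborough is UTC−3:30, so local arrival = 11:20 AM − 3:30 = 7:50 AM on Sep 26.

7:50 AM on September 26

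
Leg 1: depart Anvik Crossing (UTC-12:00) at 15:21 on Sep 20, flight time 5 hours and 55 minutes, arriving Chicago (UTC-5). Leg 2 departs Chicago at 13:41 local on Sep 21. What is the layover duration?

Convert departure to UTC: 15:21 + 12:00 = 03:21 UTC on Sep 21.
Add 5 hours 55 minutes flight time → 09:16 UTC.
Chicago is UTC−5:00, so local arrival = 09:16 − 5:00 = 04:16 on Sep 21.
Layover = 13:41 − 04:16 = 9 hours 25 minutes.

9 hours 25 minutes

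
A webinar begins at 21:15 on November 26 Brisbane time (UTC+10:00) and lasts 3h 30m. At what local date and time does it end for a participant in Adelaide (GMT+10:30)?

Convert start to UTC: 21:15 − 10:00 = 11:15 UTC on Nov 26.
Add 3 hours and 30 minutes duration → 14:45 UTC.
Adelaide is UTC+10:30, so local end time = 14:45 + 10:30 = 01:15 on Nov 27.

01:15 on Nov 27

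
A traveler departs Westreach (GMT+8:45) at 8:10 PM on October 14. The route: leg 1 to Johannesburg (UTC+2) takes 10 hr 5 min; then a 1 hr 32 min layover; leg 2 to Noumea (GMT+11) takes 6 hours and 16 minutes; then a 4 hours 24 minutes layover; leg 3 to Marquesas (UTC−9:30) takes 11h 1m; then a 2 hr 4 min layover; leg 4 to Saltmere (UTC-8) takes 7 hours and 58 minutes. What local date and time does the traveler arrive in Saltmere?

10:45 PM on October 15

Convert departure to UTC: 8:10 PM − 8:45 = 11:25 AM UTC on Oct 14.
Add 10 hours 5 minutes leg 1 → 9:30 PM UTC.
Add 1 hour and 32 minutes layover in Johannesburg → 11:02 PM UTC.
Add 6 hours 16 minutes leg 2 → 5:18 AM UTC (Oct 15).
Add 4 hours 24 minutes layover in Noumea → 9:42 AM UTC.
Add 11 hours 1 minute leg 3 → 8:43 PM UTC.
Add 2 hours 4 minutes layover in Marquesas → 10:47 PM UTC.
Add 7 hours and 58 minutes leg 4 → 6:45 AM UTC (Oct 16).
Saltmere is UTC−8:00, so local arrival = 6:45 AM − 8:00 = 10:45 PM on Oct 15.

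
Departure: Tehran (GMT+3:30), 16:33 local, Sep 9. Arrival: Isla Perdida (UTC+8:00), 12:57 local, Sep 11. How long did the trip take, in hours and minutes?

39 hours 54 minutes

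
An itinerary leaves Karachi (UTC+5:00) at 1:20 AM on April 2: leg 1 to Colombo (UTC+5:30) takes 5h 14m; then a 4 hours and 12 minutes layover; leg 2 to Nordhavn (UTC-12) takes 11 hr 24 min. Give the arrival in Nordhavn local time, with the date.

Convert departure to UTC: 1:20 AM − 5:00 = 8:20 PM UTC on Apr 1.
Add 5 hours 14 minutes leg 1 → 1:34 AM UTC (Apr 2).
Add 4 hours 12 minutes layover in Colombo → 5:46 AM UTC.
Add 11 hours and 24 minutes leg 2 → 5:10 PM UTC.
Nordhavn is UTC−12:00, so local arrival = 5:10 PM − 12:00 = 5:10 AM on Apr 2.

5:10 AM on April 2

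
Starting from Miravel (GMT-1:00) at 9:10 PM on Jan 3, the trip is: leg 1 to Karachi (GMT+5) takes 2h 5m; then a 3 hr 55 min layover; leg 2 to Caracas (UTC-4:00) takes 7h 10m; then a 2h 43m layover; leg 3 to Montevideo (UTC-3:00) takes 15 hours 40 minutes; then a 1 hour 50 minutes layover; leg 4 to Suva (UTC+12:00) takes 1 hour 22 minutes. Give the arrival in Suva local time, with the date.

Convert departure to UTC: 9:10 PM + 1:00 = 10:10 PM UTC on Jan 3.
Add 2 hours and 5 minutes leg 1 → 12:15 AM UTC (Jan 4).
Add 3 hours and 55 minutes layover in Karachi → 4:10 AM UTC.
Add 7 hours 10 minutes leg 2 → 11:20 AM UTC.
Add 2 hours and 43 minutes layover in Caracas → 2:03 PM UTC.
Add 15 hours and 40 minutes leg 3 → 5:43 AM UTC (Jan 5).
Add 1 hour 50 minutes layover in Montevideo → 7:33 AM UTC.
Add 1 hour and 22 minutes leg 4 → 8:55 AM UTC.
Suva is UTC+12:00, so local arrival = 8:55 AM + 12:00 = 8:55 PM on Jan 5.

8:55 PM on Jan 5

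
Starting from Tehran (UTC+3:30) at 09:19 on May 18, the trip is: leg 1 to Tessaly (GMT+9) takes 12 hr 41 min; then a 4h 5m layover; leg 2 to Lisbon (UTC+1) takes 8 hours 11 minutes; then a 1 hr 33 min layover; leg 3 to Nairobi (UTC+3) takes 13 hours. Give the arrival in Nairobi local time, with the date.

Convert departure to UTC: 09:19 − 3:30 = 05:49 UTC on May 18.
Add 12 hours 41 minutes leg 1 → 18:30 UTC.
Add 4 hours 5 minutes layover in Tessaly → 22:35 UTC.
Add 8 hours and 11 minutes leg 2 → 06:46 UTC (May 19).
Add 1 hour 33 minutes layover in Lisbon → 08:19 UTC.
Add 13 hours leg 3 → 21:19 UTC.
Nairobi is UTC+3:00, so local arrival = 21:19 + 3:00 = 00:19 on May 20.

00:19 on May 20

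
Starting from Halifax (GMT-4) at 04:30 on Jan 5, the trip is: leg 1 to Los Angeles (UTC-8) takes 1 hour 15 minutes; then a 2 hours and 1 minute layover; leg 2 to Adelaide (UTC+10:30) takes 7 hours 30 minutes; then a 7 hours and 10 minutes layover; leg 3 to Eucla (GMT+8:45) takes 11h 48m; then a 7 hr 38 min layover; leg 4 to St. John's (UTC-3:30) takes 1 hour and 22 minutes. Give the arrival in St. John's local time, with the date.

19:44 on January 6

Convert departure to UTC: 04:30 + 4:00 = 08:30 UTC on Jan 5.
Add 1 hour and 15 minutes leg 1 → 09:45 UTC.
Add 2 hours and 1 minute layover in Los Angeles → 11:46 UTC.
Add 7 hours 30 minutes leg 2 → 19:16 UTC.
Add 7 hours 10 minutes layover in Adelaide → 02:26 UTC (Jan 6).
Add 11 hours and 48 minutes leg 3 → 14:14 UTC.
Add 7 hours and 38 minutes layover in Eucla → 21:52 UTC.
Add 1 hour and 22 minutes leg 4 → 23:14 UTC.
St. John's is UTC−3:30, so local arrival = 23:14 − 3:30 = 19:44 on Jan 6.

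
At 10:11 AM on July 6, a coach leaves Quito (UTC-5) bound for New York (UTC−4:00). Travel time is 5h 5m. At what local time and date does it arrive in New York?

4:16 PM on July 6

Convert departure to UTC: 10:11 AM + 5:00 = 3:11 PM UTC on Jul 6.
Add 5 hours 5 minutes travel time → 8:16 PM UTC.
New York is UTC−4:00, so local arrival = 8:16 PM − 4:00 = 4:16 PM on Jul 6.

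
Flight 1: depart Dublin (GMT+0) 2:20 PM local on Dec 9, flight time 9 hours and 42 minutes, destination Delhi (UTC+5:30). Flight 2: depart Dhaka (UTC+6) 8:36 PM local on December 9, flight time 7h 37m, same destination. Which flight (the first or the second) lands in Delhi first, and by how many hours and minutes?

the second, by 1 hour 49 minutes

Flight 1 departs at 2:20 PM UTC (Dec 9).
+9 hours 42 minutes → arrive 12:02 AM UTC on Dec 10.
Flight 2 in UTC: 8:36 PM − 6:00 = 2:36 PM on Dec 9.
+7 hours 37 minutes → arrive 10:13 PM UTC on Dec 9.
Flight 2 lands earlier by 1 hour 49 minutes.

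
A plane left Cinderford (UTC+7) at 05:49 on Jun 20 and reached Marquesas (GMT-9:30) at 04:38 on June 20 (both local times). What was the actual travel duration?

Departure in UTC: 05:49 − 7:00 = 22:49 on Jun 19.
Arrival in UTC: 04:38 + 9:30 = 14:08 on Jun 20.
Elapsed = 14:08 − 22:49 (+1 day) = 15 hours 19 minutes.

15 hours 19 minutes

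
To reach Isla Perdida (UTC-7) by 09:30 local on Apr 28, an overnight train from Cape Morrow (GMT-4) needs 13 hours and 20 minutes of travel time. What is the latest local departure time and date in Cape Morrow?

Target arrival in UTC: 09:30 + 7:00 = 16:30 on Apr 28.
Subtract 13 hours 20 minutes → departure 03:10 UTC on Apr 28.
Cape Morrow is UTC−4:00: 03:10 − 4:00 = 23:10 on Apr 27.

23:10 on April 27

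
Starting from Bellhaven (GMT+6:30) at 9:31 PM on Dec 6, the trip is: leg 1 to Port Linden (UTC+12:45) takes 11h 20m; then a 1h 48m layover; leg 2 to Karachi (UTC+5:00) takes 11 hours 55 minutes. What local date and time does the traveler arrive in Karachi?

9:04 PM on December 7

Convert departure to UTC: 9:31 PM − 6:30 = 3:01 PM UTC on Dec 6.
Add 11 hours and 20 minutes leg 1 → 2:21 AM UTC (Dec 7).
Add 1 hour 48 minutes layover in Port Linden → 4:09 AM UTC.
Add 11 hours and 55 minutes leg 2 → 4:04 PM UTC.
Karachi is UTC+5:00, so local arrival = 4:04 PM + 5:00 = 9:04 PM on Dec 7.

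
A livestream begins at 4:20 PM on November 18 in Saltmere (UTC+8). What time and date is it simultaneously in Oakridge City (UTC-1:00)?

In UTC: 4:20 PM − 8:00 = 8:20 AM on Nov 18.
Oakridge City is UTC−1:00: 8:20 AM − 1:00 = 7:20 AM on Nov 18.

7:20 AM on November 18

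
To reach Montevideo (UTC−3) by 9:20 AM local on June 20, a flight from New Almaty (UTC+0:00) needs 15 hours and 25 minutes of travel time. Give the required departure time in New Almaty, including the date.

Target arrival in UTC: 9:20 AM + 3:00 = 12:20 PM on Jun 20.
Subtract 15 hours 25 minutes → departure 8:55 PM UTC on Jun 19.
New Almaty is UTC+0, so departure is 8:55 PM on Jun 19.

8:55 PM on June 19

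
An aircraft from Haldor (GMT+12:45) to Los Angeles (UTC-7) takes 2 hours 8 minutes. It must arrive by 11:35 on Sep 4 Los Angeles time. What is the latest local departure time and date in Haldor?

05:12 on September 5

Target arrival in UTC: 11:35 + 7:00 = 18:35 on Sep 4.
Subtract 2 hours and 8 minutes → departure 16:27 UTC on Sep 4.
Haldor is UTC+12:45: 16:27 + 12:45 = 05:12 on Sep 5.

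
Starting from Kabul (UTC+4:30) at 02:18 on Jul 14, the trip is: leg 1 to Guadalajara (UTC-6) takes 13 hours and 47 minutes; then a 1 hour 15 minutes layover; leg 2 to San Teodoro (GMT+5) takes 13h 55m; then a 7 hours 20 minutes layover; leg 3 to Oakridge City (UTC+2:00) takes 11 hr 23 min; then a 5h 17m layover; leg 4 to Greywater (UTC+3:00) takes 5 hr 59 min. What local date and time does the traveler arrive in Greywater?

11:44 on July 16

Convert departure to UTC: 02:18 − 4:30 = 21:48 UTC on Jul 13.
Add 13 hours 47 minutes leg 1 → 11:35 UTC (Jul 14).
Add 1 hour 15 minutes layover in Guadalajara → 12:50 UTC.
Add 13 hours and 55 minutes leg 2 → 02:45 UTC (Jul 15).
Add 7 hours and 20 minutes layover in San Teodoro → 10:05 UTC.
Add 11 hours 23 minutes leg 3 → 21:28 UTC.
Add 5 hours 17 minutes layover in Oakridge City → 02:45 UTC (Jul 16).
Add 5 hours 59 minutes leg 4 → 08:44 UTC.
Greywater is UTC+3:00, so local arrival = 08:44 + 3:00 = 11:44 on Jul 16.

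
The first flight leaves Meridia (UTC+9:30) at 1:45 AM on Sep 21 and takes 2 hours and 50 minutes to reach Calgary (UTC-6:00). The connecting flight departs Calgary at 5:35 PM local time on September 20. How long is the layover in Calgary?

Convert departure to UTC: 1:45 AM − 9:30 = 4:15 PM UTC on Sep 20.
Add 2 hours 50 minutes flight time → 7:05 PM UTC.
Calgary is UTC−6:00, so local arrival = 7:05 PM − 6:00 = 1:05 PM on Sep 20.
Layover = 5:35 PM − 1:05 PM = 4 hours 30 minutes.

4 hours 30 minutes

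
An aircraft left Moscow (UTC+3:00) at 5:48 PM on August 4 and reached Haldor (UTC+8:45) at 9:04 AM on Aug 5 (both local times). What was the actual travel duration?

9 hours 31 minutes

Departure in UTC: 5:48 PM − 3:00 = 2:48 PM on Aug 4.
Arrival in UTC: 9:04 AM − 8:45 = 12:19 AM on Aug 5.
Elapsed = 12:19 AM − 2:48 PM (+1 day) = 9 hours 31 minutes.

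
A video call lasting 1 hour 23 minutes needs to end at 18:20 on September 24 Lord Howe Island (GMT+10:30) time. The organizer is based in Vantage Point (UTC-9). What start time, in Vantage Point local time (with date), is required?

Target end time in UTC: 18:20 − 10:30 = 07:50 on Sep 24.
Subtract 1 hour and 23 minutes → start 06:27 UTC on Sep 24.
Vantage Point is UTC−9:00: 06:27 − 9:00 = 21:27 on Sep 23.

21:27 on Sep 23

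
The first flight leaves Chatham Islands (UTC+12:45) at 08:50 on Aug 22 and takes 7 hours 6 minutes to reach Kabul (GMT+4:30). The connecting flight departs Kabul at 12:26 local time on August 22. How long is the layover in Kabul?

4 hours 45 minutes

Convert departure to UTC: 08:50 − 12:45 = 20:05 UTC on Aug 21.
Add 7 hours 6 minutes flight time → 03:11 UTC (Aug 22).
Kabul is UTC+4:30, so local arrival = 03:11 + 4:30 = 07:41 on Aug 22.
Layover = 12:26 − 07:41 = 4 hours 45 minutes.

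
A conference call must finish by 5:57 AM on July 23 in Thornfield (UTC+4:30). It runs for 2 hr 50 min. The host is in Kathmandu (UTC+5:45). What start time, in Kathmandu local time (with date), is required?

Target end time in UTC: 5:57 AM − 4:30 = 1:27 AM on Jul 23.
Subtract 2 hours 50 minutes → start 10:37 PM UTC on Jul 22.
Kathmandu is UTC+5:45: 10:37 PM + 5:45 = 4:22 AM on Jul 23.

4:22 AM on July 23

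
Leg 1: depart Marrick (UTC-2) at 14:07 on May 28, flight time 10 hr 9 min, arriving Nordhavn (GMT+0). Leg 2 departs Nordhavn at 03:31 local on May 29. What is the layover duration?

1 hour 15 minutes

Convert departure to UTC: 14:07 + 2:00 = 16:07 UTC on May 28.
Add 10 hours 9 minutes flight time → 02:16 UTC (May 29).
Nordhavn is UTC+0, so local arrival is the same: 02:16 on May 29.
Layover = 03:31 − 02:16 = 1 hour 15 minutes.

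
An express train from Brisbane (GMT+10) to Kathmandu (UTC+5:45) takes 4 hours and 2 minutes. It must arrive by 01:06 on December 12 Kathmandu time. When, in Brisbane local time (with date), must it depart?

Target arrival in UTC: 01:06 − 5:45 = 19:21 on Dec 11.
Subtract 4 hours 2 minutes → departure 15:19 UTC on Dec 11.
Brisbane is UTC+10:00: 15:19 + 10:00 = 01:19 on Dec 12.

01:19 on Dec 12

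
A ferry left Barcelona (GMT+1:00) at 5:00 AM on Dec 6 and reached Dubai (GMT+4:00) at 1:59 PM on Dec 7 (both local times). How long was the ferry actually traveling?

Departure in UTC: 5:00 AM − 1:00 = 4:00 AM on Dec 6.
Arrival in UTC: 1:59 PM − 4:00 = 9:59 AM on Dec 7.
Elapsed = 9:59 AM − 4:00 AM (+1 day) = 29 hours 59 minutes.

29 hours 59 minutes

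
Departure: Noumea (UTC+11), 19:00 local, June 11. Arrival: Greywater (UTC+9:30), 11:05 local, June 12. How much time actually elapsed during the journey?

17 hours 35 minutes

Departure in UTC: 19:00 − 11:00 = 08:00 on Jun 11.
Arrival in UTC: 11:05 − 9:30 = 01:35 on Jun 12.
Elapsed = 01:35 − 08:00 (+1 day) = 17 hours 35 minutes.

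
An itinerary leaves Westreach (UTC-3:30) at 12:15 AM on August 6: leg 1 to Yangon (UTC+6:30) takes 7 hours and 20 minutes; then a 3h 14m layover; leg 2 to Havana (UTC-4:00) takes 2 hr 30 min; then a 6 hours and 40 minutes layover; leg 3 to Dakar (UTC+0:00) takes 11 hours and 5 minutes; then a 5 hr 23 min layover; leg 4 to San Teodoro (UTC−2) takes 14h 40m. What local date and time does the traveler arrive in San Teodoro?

Convert departure to UTC: 12:15 AM + 3:30 = 3:45 AM UTC on Aug 6.
Add 7 hours 20 minutes leg 1 → 11:05 AM UTC.
Add 3 hours 14 minutes layover in Yangon → 2:19 PM UTC.
Add 2 hours and 30 minutes leg 2 → 4:49 PM UTC.
Add 6 hours and 40 minutes layover in Havana → 11:29 PM UTC.
Add 11 hours 5 minutes leg 3 → 10:34 AM UTC (Aug 7).
Add 5 hours and 23 minutes layover in Dakar → 3:57 PM UTC.
Add 14 hours and 40 minutes leg 4 → 6:37 AM UTC (Aug 8).
San Teodoro is UTC−2:00, so local arrival = 6:37 AM − 2:00 = 4:37 AM on Aug 8.

4:37 AM on August 8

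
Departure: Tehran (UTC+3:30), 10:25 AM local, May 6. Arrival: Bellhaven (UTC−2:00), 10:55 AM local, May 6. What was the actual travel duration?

Departure in UTC: 10:25 AM − 3:30 = 6:55 AM on May 6.
Arrival in UTC: 10:55 AM + 2:00 = 12:55 PM on May 6.
Elapsed = 12:55 PM − 6:55 AM = 6 hours.

6 hours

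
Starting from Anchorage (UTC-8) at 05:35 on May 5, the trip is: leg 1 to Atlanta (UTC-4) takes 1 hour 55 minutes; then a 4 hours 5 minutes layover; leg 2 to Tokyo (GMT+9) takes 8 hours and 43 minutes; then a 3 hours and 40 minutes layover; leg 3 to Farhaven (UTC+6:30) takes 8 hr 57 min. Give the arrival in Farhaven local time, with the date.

Convert departure to UTC: 05:35 + 8:00 = 13:35 UTC on May 5.
Add 1 hour 55 minutes leg 1 → 15:30 UTC.
Add 4 hours 5 minutes layover in Atlanta → 19:35 UTC.
Add 8 hours 43 minutes leg 2 → 04:18 UTC (May 6).
Add 3 hours 40 minutes layover in Tokyo → 07:58 UTC.
Add 8 hours 57 minutes leg 3 → 16:55 UTC.
Farhaven is UTC+6:30, so local arrival = 16:55 + 6:30 = 23:25 on May 6.

23:25 on May 6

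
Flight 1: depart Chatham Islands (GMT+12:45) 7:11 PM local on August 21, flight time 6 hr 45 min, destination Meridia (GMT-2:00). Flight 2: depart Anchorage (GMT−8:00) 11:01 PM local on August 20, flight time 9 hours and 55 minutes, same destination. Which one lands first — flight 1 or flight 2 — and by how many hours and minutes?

the first, by 3 hours 45 minutes

Flight 1 in UTC: 7:11 PM − 12:45 = 6:26 AM on Aug 21.
+6 hours 45 minutes → arrive 1:11 PM UTC on Aug 21.
Flight 2 in UTC: 11:01 PM + 8:00 = 7:01 AM on Aug 21.
+9 hours and 55 minutes → arrive 4:56 PM UTC on Aug 21.
Flight 1 lands earlier by 3 hours 45 minutes.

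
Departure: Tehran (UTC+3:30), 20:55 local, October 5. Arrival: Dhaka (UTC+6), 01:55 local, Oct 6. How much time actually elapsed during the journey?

Departure in UTC: 20:55 − 3:30 = 17:25 on Oct 5.
Arrival in UTC: 01:55 − 6:00 = 19:55 on Oct 5.
Elapsed = 19:55 − 17:25 = 2 hours 30 minutes.

2 hours 30 minutes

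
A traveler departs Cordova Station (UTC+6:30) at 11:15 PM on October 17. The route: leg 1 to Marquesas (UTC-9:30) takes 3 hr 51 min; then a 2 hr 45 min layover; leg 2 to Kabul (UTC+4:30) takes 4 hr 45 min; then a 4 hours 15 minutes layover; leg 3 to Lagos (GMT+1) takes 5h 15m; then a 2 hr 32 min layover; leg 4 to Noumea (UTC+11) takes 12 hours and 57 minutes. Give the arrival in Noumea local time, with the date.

Convert departure to UTC: 11:15 PM − 6:30 = 4:45 PM UTC on Oct 17.
Add 3 hours and 51 minutes leg 1 → 8:36 PM UTC.
Add 2 hours 45 minutes layover in Marquesas → 11:21 PM UTC.
Add 4 hours 45 minutes leg 2 → 4:06 AM UTC (Oct 18).
Add 4 hours and 15 minutes layover in Kabul → 8:21 AM UTC.
Add 5 hours and 15 minutes leg 3 → 1:36 PM UTC.
Add 2 hours and 32 minutes layover in Lagos → 4:08 PM UTC.
Add 12 hours 57 minutes leg 4 → 5:05 AM UTC (Oct 19).
Noumea is UTC+11:00, so local arrival = 5:05 AM + 11:00 = 4:05 PM on Oct 19.

4:05 PM on October 19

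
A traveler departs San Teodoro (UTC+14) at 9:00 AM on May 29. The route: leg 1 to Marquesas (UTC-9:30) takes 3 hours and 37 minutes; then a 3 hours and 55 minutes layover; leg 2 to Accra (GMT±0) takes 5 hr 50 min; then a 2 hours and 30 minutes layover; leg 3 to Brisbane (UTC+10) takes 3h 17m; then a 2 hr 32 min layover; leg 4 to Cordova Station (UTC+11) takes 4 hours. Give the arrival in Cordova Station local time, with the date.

7:41 AM on May 30

Convert departure to UTC: 9:00 AM − 14:00 = 7:00 PM UTC on May 28.
Add 3 hours and 37 minutes leg 1 → 10:37 PM UTC.
Add 3 hours and 55 minutes layover in Marquesas → 2:32 AM UTC (May 29).
Add 5 hours and 50 minutes leg 2 → 8:22 AM UTC.
Add 2 hours 30 minutes layover in Accra → 10:52 AM UTC.
Add 3 hours and 17 minutes leg 3 → 2:09 PM UTC.
Add 2 hours 32 minutes layover in Brisbane → 4:41 PM UTC.
Add 4 hours leg 4 → 8:41 PM UTC.
Cordova Station is UTC+11:00, so local arrival = 8:41 PM + 11:00 = 7:41 AM on May 30.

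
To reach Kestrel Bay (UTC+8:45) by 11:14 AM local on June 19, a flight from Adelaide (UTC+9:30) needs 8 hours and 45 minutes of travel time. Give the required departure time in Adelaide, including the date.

Target arrival in UTC: 11:14 AM − 8:45 = 2:29 AM on Jun 19.
Subtract 8 hours and 45 minutes → departure 5:44 PM UTC on Jun 18.
Adelaide is UTC+9:30: 5:44 PM + 9:30 = 3:14 AM on Jun 19.

3:14 AM on June 19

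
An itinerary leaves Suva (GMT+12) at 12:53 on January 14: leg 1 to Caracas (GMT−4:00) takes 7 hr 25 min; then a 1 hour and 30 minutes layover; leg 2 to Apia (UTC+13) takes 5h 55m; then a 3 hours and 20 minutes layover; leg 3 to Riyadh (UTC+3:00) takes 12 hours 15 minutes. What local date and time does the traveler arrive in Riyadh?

Convert departure to UTC: 12:53 − 12:00 = 00:53 UTC on Jan 14.
Add 7 hours and 25 minutes leg 1 → 08:18 UTC.
Add 1 hour 30 minutes layover in Caracas → 09:48 UTC.
Add 5 hours 55 minutes leg 2 → 15:43 UTC.
Add 3 hours 20 minutes layover in Apia → 19:03 UTC.
Add 12 hours and 15 minutes leg 3 → 07:18 UTC (Jan 15).
Riyadh is UTC+3:00, so local arrival = 07:18 + 3:00 = 10:18 on Jan 15.

10:18 on January 15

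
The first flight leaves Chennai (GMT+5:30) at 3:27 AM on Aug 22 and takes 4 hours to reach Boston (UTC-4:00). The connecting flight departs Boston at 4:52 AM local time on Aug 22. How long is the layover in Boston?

6 hours 55 minutes

Convert departure to UTC: 3:27 AM − 5:30 = 9:57 PM UTC on Aug 21.
Add 4 hours flight time → 1:57 AM UTC (Aug 22).
Boston is UTC−4:00, so local arrival = 1:57 AM − 4:00 = 9:57 PM on Aug 21.
Layover = 4:52 AM − 9:57 PM (+1 day) = 6 hours 55 minutes.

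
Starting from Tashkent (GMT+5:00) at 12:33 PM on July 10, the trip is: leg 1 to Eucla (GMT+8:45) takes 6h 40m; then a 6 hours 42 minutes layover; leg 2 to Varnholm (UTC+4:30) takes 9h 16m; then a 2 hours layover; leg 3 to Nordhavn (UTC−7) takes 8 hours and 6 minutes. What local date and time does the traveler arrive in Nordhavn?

9:17 AM on Jul 11

Convert departure to UTC: 12:33 PM − 5:00 = 7:33 AM UTC on Jul 10.
Add 6 hours 40 minutes leg 1 → 2:13 PM UTC.
Add 6 hours 42 minutes layover in Eucla → 8:55 PM UTC.
Add 9 hours 16 minutes leg 2 → 6:11 AM UTC (Jul 11).
Add 2 hours layover in Varnholm → 8:11 AM UTC.
Add 8 hours 6 minutes leg 3 → 4:17 PM UTC.
Nordhavn is UTC−7:00, so local arrival = 4:17 PM − 7:00 = 9:17 AM on Jul 11.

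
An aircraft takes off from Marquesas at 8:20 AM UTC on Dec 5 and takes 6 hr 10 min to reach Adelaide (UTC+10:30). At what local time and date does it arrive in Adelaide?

Departure is given in UTC: 8:20 AM on Dec 5.
Add 6 hours 10 minutes → 2:30 PM UTC.
Adelaide is UTC+10:30: 2:30 PM + 10:30 = 1:00 AM on Dec 6.

1:00 AM on December 6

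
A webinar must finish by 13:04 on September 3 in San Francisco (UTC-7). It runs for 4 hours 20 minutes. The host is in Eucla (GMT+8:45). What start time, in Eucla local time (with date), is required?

00:29 on September 4

Target end time in UTC: 13:04 + 7:00 = 20:04 on Sep 3.
Subtract 4 hours 20 minutes → start 15:44 UTC on Sep 3.
Eucla is UTC+8:45: 15:44 + 8:45 = 00:29 on Sep 4.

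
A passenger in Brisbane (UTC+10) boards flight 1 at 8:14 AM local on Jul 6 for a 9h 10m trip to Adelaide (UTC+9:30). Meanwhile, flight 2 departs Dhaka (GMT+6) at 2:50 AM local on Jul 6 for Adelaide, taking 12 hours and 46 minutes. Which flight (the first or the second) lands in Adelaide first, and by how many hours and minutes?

the first, by 2 hours 12 minutes

Flight 1 in UTC: 8:14 AM − 10:00 = 10:14 PM on Jul 5.
+9 hours and 10 minutes → arrive 7:24 AM UTC on Jul 6.
Flight 2 in UTC: 2:50 AM − 6:00 = 8:50 PM on Jul 5.
+12 hours 46 minutes → arrive 9:36 AM UTC on Jul 6.
Flight 1 lands earlier by 2 hours 12 minutes.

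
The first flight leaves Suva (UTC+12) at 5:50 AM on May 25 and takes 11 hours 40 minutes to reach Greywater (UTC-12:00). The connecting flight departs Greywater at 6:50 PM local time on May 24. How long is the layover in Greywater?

1 hour 20 minutes

Convert departure to UTC: 5:50 AM − 12:00 = 5:50 PM UTC on May 24.
Add 11 hours and 40 minutes flight time → 5:30 AM UTC (May 25).
Greywater is UTC−12:00, so local arrival = 5:30 AM − 12:00 = 5:30 PM on May 24.
Layover = 6:50 PM − 5:30 PM = 1 hour 20 minutes.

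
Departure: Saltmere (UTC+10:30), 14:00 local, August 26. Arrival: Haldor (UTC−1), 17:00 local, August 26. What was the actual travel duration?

Departure in UTC: 14:00 − 10:30 = 03:30 on Aug 26.
Arrival in UTC: 17:00 + 1:00 = 18:00 on Aug 26.
Elapsed = 18:00 − 03:30 = 14 hours 30 minutes.

14 hours 30 minutes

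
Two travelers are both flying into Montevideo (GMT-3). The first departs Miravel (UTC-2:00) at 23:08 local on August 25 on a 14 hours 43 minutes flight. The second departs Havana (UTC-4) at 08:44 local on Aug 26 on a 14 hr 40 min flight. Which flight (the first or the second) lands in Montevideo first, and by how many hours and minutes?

the first, by 11 hours 33 minutes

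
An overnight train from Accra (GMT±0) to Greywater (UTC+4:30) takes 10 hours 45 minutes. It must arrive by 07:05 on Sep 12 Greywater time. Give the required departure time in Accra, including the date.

15:50 on September 11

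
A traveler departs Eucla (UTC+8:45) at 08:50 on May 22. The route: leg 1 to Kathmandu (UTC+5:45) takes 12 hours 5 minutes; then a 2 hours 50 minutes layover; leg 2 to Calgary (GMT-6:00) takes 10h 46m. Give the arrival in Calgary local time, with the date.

19:46 on May 22

Convert departure to UTC: 08:50 − 8:45 = 00:05 UTC on May 22.
Add 12 hours and 5 minutes leg 1 → 12:10 UTC.
Add 2 hours and 50 minutes layover in Kathmandu → 15:00 UTC.
Add 10 hours and 46 minutes leg 2 → 01:46 UTC (May 23).
Calgary is UTC−6:00, so local arrival = 01:46 − 6:00 = 19:46 on May 22.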